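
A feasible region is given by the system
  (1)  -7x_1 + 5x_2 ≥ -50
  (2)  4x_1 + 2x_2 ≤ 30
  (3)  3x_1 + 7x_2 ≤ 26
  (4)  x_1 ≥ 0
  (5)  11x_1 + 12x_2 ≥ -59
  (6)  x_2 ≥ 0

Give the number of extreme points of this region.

The feasible vertices (each the meet of two boundaries and inside every other half-plane) are:
  (125/17, 5/17)
  (50/7, 0)
  (79/11, 7/11)
  (0, 26/7)
  (0, 0)

5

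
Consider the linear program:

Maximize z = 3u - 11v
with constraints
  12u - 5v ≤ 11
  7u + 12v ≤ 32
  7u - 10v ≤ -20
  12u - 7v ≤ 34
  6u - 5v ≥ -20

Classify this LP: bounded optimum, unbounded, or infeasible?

Extreme points and z = 3u - 11v:
  (40/77, 26/11) → z = -1882/77
  (-80/107, 332/107) → z = -3892/107
  (-4, -4/5) → z = -16/5
The feasible region has finitely many vertices and no improving ray; the maximum is -16/5 at (-4, -4/5).

bounded optimum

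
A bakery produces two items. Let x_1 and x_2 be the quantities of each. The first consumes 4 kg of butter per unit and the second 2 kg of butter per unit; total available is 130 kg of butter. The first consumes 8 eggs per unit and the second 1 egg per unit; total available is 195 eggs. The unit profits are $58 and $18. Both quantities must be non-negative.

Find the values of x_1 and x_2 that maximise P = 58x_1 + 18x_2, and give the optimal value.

Vertices and P = 58x_1 + 18x_2:
  (0, 0) → P = 0
  (0, 65) → P = 1170
  (195/8, 0) → P = 5655/4
  (65/3, 65/3) → P = 4940/3

x_1 = 65/3, x_2 = 65/3, maximum P = 4940/3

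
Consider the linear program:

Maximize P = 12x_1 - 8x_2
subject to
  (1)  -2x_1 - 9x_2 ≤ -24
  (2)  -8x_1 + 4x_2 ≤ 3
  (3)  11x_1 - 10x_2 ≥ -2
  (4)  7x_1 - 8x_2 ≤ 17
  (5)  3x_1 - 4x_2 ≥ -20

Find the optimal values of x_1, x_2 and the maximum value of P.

x_1 = 57, x_2 = 191/4, maximum P = 302

Feasible corners and P = 12x_1 - 8x_2:
  (222/119, 268/119) → P = 520/119
  (345/79, 134/79) → P = 3068/79
  (96/7, 107/7) → P = 296/7
  (57, 191/4) → P = 302

The binding constraints are 7x_1 - 8x_2 = 17 and 3x_1 - 4x_2 = -20.
Solving simultaneously gives x_1 = 57, x_2 = 191/4.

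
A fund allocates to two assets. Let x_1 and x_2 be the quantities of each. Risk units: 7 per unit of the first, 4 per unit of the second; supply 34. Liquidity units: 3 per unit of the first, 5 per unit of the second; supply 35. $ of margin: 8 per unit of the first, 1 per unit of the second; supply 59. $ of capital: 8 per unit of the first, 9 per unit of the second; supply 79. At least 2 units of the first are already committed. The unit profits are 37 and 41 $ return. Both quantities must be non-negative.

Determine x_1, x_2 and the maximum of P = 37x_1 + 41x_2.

Extreme points and P = 37x_1 + 41x_2:
  (34/7, 0) → P = 1258/7
  (2, 0) → P = 74
  (2, 5) → P = 279

At the optimal vertex, 7x_1 + 4x_2 = 34 and x_1 = 2.
Solving simultaneously gives x_1 = 2, x_2 = 5.

x_1 = 2, x_2 = 5, maximum P = 279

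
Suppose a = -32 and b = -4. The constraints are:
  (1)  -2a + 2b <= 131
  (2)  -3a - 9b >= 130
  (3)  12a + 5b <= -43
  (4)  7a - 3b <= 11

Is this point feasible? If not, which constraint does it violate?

(1): 56 ≤ 131 ✓
(2): 132 ≥ 130 ✓
(3): -404 ≤ -43 ✓
(4): -212 ≤ 11 ✓

feasible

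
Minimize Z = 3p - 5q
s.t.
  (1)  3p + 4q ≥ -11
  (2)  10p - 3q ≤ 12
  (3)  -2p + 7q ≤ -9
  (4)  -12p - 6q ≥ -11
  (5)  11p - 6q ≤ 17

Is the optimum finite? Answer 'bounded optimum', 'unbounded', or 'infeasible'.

bounded optimum

Extreme points and Z = 3p - 5q:
  (-41/29, -49/29) → Z = 122/29
  (1/31, -86/31) → Z = 433/31
  (57/64, -33/32) → Z = 501/64
  (7/9, -38/27) → Z = 253/27
The feasible region has finitely many vertices and no improving ray; the minimum is 122/29 at (-41/29, -49/29).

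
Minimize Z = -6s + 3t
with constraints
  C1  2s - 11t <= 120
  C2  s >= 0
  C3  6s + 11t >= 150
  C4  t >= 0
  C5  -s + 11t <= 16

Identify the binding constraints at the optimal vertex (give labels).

Extreme points and Z = -6s + 3t:
  (60, 0) → Z = -360
  (136, 152/11) → Z = -8520/11
  (25, 0) → Z = -150
  (134/7, 246/77) → Z = -1158/11

The minimum is at (136, 152/11). Substituting into each constraint, equality holds for C1 and C5; the remaining constraints have slack.

C1 and C5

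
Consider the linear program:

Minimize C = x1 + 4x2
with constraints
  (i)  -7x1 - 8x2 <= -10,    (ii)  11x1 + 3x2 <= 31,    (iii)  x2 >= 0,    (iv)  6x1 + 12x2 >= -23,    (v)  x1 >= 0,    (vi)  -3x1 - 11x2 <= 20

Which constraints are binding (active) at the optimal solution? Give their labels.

Vertices and C = x1 + 4x2:
  (10/7, 0) → C = 10/7
  (0, 5/4) → C = 5
  (31/11, 0) → C = 31/11
  (0, 31/3) → C = 124/3

The minimum is at (10/7, 0). Substituting into each constraint, equality holds for (i) and (iii); the remaining constraints have slack.

(i) and (iii)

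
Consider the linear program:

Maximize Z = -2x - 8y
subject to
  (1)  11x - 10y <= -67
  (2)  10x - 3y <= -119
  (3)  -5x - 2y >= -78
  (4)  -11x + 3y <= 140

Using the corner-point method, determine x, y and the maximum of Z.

Extreme points and Z = -2x - 8y:
  (-989/67, -639/67) → Z = 7090/67
  (-109/7, -73/7) → Z = 802/7
  (-4/35, 275/7) → Z = -10992/35
  (-46/37, 1558/37) → Z = -12372/37

x = -109/7, y = -73/7, maximum Z = 802/7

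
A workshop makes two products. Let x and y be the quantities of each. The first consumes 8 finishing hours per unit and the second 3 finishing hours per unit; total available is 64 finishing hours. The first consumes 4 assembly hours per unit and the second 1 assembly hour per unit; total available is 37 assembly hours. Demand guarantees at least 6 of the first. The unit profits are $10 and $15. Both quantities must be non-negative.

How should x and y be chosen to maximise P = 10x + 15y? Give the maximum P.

Corner points and P = 10x + 15y:
  (8, 0) → P = 80
  (6, 0) → P = 60
  (6, 16/3) → P = 140

The binding constraints are 8x + 3y = 64 and x = 6.
Solving simultaneously gives x = 6, y = 16/3.

x = 6, y = 16/3, maximum P = 140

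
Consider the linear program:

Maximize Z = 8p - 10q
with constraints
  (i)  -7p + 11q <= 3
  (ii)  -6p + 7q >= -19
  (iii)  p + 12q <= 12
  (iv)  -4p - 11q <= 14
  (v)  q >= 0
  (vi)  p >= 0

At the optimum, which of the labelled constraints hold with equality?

Extreme points and Z = 8p - 10q:
  (96/95, 87/95) → Z = -102/95
  (0, 3/11) → Z = -30/11
  (312/79, 53/79) → Z = 1966/79
  (19/6, 0) → Z = 76/3
  (0, 0) → Z = 0

The maximum is at (19/6, 0). Substituting into each constraint, equality holds for (ii) and (v); the remaining constraints have slack.

(ii) and (v)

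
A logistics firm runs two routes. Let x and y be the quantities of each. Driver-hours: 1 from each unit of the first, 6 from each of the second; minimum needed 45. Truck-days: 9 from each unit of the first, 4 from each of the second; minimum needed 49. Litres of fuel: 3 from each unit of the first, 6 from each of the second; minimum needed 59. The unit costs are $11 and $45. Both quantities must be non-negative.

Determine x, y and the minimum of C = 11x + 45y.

x = 7, y = 19/3, minimum C = 362

Vertices and C = 11x + 45y:
  (0, 49/4) → C = 2205/4
  (45, 0) → C = 495
  (7, 19/3) → C = 362
  (29/21, 64/7) → C = 8959/21
The feasible region is unbounded (it extends along (0, 1), (1, 0)), but C strictly increases along every unbounded feasible direction, so there is no improving ray and the minimum is attained at a vertex.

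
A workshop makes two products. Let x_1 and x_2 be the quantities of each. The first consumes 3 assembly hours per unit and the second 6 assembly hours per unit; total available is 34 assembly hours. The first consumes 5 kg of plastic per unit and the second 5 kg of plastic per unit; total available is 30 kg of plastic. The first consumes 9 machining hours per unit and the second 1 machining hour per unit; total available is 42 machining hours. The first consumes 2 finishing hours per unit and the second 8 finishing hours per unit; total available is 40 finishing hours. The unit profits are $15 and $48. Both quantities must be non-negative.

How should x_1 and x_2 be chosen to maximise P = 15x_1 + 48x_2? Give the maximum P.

x_1 = 4/3, x_2 = 14/3, maximum P = 244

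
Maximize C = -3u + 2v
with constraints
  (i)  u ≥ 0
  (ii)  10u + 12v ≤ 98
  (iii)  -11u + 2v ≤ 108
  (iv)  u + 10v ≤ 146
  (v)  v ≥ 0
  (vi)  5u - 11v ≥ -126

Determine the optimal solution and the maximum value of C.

u = 0, v = 49/6, maximum C = 49/3

The optimum lies where u = 0 and 10u + 12v = 98.
Solving simultaneously gives u = 0, v = 49/6.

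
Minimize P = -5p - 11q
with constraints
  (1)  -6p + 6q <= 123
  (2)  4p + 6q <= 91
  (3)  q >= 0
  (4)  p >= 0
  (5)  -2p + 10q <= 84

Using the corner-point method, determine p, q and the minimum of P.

p = 203/26, q = 259/26, minimum P = -1932/13

Vertices and P = -5p - 11q:
  (91/4, 0) → P = -455/4
  (203/26, 259/26) → P = -1932/13
  (0, 0) → P = 0
  (0, 42/5) → P = -462/5

The binding constraints are 4p + 6q = 91 and -2p + 10q = 84.
Solving simultaneously gives p = 203/26, q = 259/26.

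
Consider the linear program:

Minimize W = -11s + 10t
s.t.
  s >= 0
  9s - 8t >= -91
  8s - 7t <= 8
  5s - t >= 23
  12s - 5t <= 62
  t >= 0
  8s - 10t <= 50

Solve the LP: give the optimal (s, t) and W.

s = 17/3, t = 16/3, minimum W = -9

Feasible corners and W = -11s + 10t:
  (275/31, 662/31) → W = 3595/31
  (317/17, 550/17) → W = 2013/17
  (17/3, 16/3) → W = -9
  (197/22, 100/11) → W = -167/22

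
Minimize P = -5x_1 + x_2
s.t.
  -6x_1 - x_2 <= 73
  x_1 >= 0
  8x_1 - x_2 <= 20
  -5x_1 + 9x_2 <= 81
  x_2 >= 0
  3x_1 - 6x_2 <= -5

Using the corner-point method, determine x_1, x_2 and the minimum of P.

Corner points and P = -5x_1 + x_2:
  (0, 9) → P = 9
  (0, 5/6) → P = 5/6
  (261/67, 748/67) → P = -557/67
  (25/9, 20/9) → P = -35/3

x_1 = 25/9, x_2 = 20/9, minimum P = -35/3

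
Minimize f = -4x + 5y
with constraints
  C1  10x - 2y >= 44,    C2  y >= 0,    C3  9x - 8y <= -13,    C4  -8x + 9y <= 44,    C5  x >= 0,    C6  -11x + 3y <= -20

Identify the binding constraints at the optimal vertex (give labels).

Feasible corners and f = -4x + 5y:
  (189/31, 263/31) → f = 559/31
  (242/37, 396/37) → f = 1012/37
  (235/17, 292/17) → f = 520/17

The minimum is at (189/31, 263/31). Substituting into each constraint, equality holds for C1 and C3; the remaining constraints have slack.

C1 and C3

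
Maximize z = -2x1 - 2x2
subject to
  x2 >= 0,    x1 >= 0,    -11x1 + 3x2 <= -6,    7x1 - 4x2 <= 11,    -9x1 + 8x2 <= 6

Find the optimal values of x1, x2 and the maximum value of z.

x1 = 6/11, x2 = 0, maximum z = -12/11

Feasible corners and z = -2x1 - 2x2:
  (6/11, 0) → z = -12/11
  (11/7, 0) → z = -22/7
  (66/61, 120/61) → z = -372/61
  (28/5, 141/20) → z = -253/10

The optimum lies where x2 = 0 and -11x1 + 3x2 = -6.
Solving simultaneously gives x1 = 6/11, x2 = 0.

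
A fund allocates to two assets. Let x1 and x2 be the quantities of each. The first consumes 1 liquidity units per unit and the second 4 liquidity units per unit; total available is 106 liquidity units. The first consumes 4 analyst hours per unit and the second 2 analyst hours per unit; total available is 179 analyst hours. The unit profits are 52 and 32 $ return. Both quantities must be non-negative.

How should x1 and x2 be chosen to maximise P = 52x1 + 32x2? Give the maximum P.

x1 = 36, x2 = 35/2, maximum P = 2432

Feasible corners and P = 52x1 + 32x2:
  (0, 0) → P = 0
  (0, 53/2) → P = 848
  (179/4, 0) → P = 2327
  (36, 35/2) → P = 2432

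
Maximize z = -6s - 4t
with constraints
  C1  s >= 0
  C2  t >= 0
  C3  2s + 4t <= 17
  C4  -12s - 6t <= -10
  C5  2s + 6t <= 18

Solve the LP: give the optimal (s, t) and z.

s = 5/6, t = 0, maximum z = -5

Feasible corners and z = -6s - 4t:
  (0, 5/3) → z = -20/3
  (0, 3) → z = -12
  (17/2, 0) → z = -51
  (5/6, 0) → z = -5
  (15/2, 1/2) → z = -47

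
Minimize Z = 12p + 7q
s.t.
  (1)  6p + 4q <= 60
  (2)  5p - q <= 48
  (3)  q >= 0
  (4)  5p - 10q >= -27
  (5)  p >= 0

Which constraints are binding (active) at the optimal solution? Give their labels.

Corner points and Z = 12p + 7q:
  (126/13, 6/13) → Z = 1554/13
  (123/20, 231/40) → Z = 4569/40
  (48/5, 0) → Z = 576/5
  (0, 0) → Z = 0
  (0, 27/10) → Z = 189/10

The minimum is at (0, 0). Substituting into each constraint, equality holds for (3) and (5); the remaining constraints have slack.

(3) and (5)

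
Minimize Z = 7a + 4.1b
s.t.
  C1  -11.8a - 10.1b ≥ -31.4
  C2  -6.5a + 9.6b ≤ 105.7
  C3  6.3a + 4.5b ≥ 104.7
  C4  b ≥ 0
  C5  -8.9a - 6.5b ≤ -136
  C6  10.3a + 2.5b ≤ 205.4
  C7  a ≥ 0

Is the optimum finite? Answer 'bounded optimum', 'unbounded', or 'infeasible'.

The boundaries -6.5a + 9.6b = 105.7 and 6.3a + 4.5b = 104.7 meet at (5883/997, 44882/2991), but that point violates -11.8a - 10.1b ≥ -31.4. Every candidate vertex is excluded by some other constraint, so the feasible region is empty.

infeasible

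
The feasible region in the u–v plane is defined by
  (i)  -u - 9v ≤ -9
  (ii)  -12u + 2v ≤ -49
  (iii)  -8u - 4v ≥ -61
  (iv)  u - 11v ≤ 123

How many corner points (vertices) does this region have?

Of the 6 pairwise boundary intersections, those satisfying every inequality are:
  (459/110, 59/110)
  (513/68, 11/68)
  (159/32, 85/16)

3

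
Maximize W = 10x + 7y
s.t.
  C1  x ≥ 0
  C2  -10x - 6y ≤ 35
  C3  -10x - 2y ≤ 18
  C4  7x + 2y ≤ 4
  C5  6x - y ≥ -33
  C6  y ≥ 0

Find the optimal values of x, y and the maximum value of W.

Extreme points and W = 10x + 7y:
  (0, 2) → W = 14
  (0, 0) → W = 0
  (4/7, 0) → W = 40/7

x = 0, y = 2, maximum W = 14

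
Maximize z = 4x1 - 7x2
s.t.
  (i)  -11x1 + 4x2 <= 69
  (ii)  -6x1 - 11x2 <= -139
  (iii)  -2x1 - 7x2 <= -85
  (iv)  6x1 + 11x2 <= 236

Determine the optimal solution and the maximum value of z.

Feasible corners and z = 4x1 - 7x2:
  (-7/5, 67/5) → z = -497/5
  (37/29, 602/29) → z = -4066/29
  (19/10, 58/5) → z = -368/5
  (717/20, 19/10) → z = 1301/10

At the optimal vertex, -2x1 - 7x2 = -85 and 6x1 + 11x2 = 236.
Solving simultaneously gives x1 = 717/20, x2 = 19/10.

x1 = 717/20, x2 = 19/10, maximum z = 1301/10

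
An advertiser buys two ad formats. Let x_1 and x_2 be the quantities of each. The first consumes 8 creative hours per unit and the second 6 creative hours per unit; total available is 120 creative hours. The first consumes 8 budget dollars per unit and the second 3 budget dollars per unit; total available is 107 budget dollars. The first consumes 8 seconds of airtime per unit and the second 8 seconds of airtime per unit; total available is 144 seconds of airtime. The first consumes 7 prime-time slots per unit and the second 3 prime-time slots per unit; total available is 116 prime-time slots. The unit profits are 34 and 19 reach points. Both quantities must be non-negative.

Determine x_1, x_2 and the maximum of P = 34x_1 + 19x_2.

Feasible corners and P = 34x_1 + 19x_2:
  (0, 0) → P = 0
  (0, 18) → P = 342
  (107/8, 0) → P = 1819/4
  (47/4, 13/3) → P = 2891/6
  (6, 12) → P = 432

x_1 = 47/4, x_2 = 13/3, maximum P = 2891/6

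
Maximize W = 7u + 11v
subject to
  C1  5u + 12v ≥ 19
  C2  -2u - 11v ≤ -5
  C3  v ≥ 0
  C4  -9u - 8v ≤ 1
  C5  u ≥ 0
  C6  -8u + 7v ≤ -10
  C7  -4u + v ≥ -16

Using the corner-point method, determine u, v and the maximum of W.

u = 51/10, v = 22/5, maximum W = 841/10

Feasible corners and W = 7u + 11v:
  (19/5, 0) → W = 133/5
  (253/131, 102/131) → W = 2893/131
  (4, 0) → W = 28
  (51/10, 22/5) → W = 841/10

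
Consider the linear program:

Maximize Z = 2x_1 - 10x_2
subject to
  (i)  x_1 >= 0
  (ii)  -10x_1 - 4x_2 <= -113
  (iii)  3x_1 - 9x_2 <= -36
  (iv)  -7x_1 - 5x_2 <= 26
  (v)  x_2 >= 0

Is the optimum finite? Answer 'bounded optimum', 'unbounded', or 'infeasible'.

bounded optimum

Corner points and Z = 2x_1 - 10x_2:
  (0, 113/4) → Z = -565/2
  (291/34, 233/34) → Z = -874/17
The feasible region has finitely many vertices and no improving ray; the maximum is -874/17 at (291/34, 233/34).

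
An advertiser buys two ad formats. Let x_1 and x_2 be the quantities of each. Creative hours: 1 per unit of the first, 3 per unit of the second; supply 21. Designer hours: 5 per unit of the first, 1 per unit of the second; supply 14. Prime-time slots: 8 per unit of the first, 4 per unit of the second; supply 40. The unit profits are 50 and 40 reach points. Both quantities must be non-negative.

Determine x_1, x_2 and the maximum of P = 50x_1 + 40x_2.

x_1 = 3/2, x_2 = 13/2, maximum P = 335

Vertices and P = 50x_1 + 40x_2:
  (0, 0) → P = 0
  (0, 7) → P = 280
  (14/5, 0) → P = 140
  (3/2, 13/2) → P = 335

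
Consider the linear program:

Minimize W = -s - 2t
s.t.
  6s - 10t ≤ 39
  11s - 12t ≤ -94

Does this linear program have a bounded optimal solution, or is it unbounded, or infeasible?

From the feasible point (-704/19, -993/38), moving in the direction (12, 11) keeps every constraint satisfied while W decreases without bound.

unbounded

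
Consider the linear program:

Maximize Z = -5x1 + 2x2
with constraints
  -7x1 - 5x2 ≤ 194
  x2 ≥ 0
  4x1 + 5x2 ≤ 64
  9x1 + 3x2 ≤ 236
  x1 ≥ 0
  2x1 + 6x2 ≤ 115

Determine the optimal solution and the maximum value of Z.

x1 = 0, x2 = 64/5, maximum Z = 128/5

Vertices and Z = -5x1 + 2x2:
  (16, 0) → Z = -80
  (0, 0) → Z = 0
  (0, 64/5) → Z = 128/5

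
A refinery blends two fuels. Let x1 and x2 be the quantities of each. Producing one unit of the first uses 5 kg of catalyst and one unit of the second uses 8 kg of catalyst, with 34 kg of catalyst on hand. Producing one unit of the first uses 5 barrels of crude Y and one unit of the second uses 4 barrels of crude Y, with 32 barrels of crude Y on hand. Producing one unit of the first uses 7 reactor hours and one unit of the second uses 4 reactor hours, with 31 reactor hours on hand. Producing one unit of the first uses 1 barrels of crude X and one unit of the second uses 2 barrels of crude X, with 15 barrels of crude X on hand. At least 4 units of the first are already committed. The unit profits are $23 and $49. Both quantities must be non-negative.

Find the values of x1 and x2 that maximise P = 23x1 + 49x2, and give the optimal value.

Vertices and P = 23x1 + 49x2:
  (31/7, 0) → P = 713/7
  (4, 0) → P = 92
  (4, 3/4) → P = 515/4

At the optimal vertex, 7x1 + 4x2 = 31 and x1 = 4.
Solving simultaneously gives x1 = 4, x2 = 3/4.

x1 = 4, x2 = 3/4, maximum P = 515/4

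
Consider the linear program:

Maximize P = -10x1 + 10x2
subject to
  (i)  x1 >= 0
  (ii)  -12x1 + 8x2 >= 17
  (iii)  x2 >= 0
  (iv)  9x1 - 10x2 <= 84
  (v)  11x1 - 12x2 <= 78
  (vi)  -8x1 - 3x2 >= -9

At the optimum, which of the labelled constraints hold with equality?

(i) and (vi)

Vertices and P = -10x1 + 10x2:
  (0, 17/8) → P = 85/4
  (0, 3) → P = 30
  (21/100, 61/25) → P = 223/10

The maximum is at (0, 3). Substituting into each constraint, equality holds for (i) and (vi); the remaining constraints have slack.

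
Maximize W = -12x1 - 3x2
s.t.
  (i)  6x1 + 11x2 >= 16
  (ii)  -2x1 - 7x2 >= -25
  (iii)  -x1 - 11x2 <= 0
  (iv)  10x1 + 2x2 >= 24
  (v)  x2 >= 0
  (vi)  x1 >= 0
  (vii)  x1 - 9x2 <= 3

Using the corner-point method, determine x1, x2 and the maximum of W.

Corner points and W = -12x1 - 3x2:
  (116/49, 8/49) → W = -1416/49
  (8/3, 0) → W = -32
  (59/33, 101/33) → W = -337/11
  (246/25, 19/25) → W = -3009/25
  (3, 0) → W = -36

The binding constraints are 6x1 + 11x2 = 16 and 10x1 + 2x2 = 24.
Solving simultaneously gives x1 = 116/49, x2 = 8/49.

x1 = 116/49, x2 = 8/49, maximum W = -1416/49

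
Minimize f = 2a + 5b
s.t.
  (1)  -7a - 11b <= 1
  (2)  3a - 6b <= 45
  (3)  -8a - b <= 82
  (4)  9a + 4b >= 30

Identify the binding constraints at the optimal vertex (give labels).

(1) and (2)

Vertices and f = 2a + 5b:
  (163/25, -106/25) → f = -204/25
  (334/71, -219/71) → f = -427/71
  (-358/23, 978/23) → f = 4174/23
The feasible region is unbounded (it extends along (-1, 8), (2, 1)), but f strictly increases along every unbounded feasible direction, so there is no improving ray and the minimum is attained at a vertex.

The minimum is at (163/25, -106/25). Substituting into each constraint, equality holds for (1) and (2); the remaining constraints have slack.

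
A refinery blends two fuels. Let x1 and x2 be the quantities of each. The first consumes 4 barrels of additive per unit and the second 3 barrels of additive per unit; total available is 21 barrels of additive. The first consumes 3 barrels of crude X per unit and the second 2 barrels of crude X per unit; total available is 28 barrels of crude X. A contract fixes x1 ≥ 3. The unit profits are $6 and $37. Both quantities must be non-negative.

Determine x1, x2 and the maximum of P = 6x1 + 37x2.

Feasible corners and P = 6x1 + 37x2:
  (21/4, 0) → P = 63/2
  (3, 0) → P = 18
  (3, 3) → P = 129

The optimum lies where 4x1 + 3x2 = 21 and x1 = 3.
Solving simultaneously gives x1 = 3, x2 = 3.

x1 = 3, x2 = 3, maximum P = 129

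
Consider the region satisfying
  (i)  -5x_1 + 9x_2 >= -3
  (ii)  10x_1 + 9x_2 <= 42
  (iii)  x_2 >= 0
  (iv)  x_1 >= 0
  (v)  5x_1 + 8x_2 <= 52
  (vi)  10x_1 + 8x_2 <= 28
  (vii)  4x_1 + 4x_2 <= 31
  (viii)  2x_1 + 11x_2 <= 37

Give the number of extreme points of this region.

5

Intersecting each pair of boundary lines and keeping only the points that satisfy every inequality leaves:
  (3/5, 0)
  (138/65, 11/13)
  (0, 0)
  (0, 37/11)
  (6/47, 157/47)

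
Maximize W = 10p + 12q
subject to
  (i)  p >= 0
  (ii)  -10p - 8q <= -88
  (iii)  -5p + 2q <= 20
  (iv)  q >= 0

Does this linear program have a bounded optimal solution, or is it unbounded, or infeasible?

unbounded

From the feasible point (4/15, 32/3), moving in the direction (1, 0) keeps every constraint satisfied while W increases without bound.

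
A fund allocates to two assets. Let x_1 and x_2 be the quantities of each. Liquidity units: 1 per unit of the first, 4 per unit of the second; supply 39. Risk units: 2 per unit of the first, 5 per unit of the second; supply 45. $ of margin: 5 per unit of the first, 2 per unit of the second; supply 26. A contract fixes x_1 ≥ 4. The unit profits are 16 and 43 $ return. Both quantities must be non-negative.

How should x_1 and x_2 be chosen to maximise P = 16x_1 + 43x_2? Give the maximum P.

x_1 = 4, x_2 = 3, maximum P = 193

Feasible corners and P = 16x_1 + 43x_2:
  (26/5, 0) → P = 416/5
  (4, 0) → P = 64
  (4, 3) → P = 193

The optimum lies where 5x_1 + 2x_2 = 26 and x_1 = 4.
Solving simultaneously gives x_1 = 4, x_2 = 3.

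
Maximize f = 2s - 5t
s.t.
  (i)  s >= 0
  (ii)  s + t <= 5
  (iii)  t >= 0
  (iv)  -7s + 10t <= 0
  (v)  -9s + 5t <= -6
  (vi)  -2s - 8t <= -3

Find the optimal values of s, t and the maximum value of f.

Feasible corners and f = 2s - 5t:
  (5, 0) → f = 10
  (50/17, 35/17) → f = -75/17
  (3/2, 0) → f = 3
  (12/11, 42/55) → f = -18/11
  (63/82, 15/82) → f = 51/82

s = 5, t = 0, maximum f = 10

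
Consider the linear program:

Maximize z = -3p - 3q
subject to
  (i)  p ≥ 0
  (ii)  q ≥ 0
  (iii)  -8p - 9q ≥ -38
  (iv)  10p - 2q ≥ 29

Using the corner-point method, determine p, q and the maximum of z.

Feasible corners and z = -3p - 3q:
  (19/4, 0) → z = -57/4
  (29/10, 0) → z = -87/10
  (337/106, 74/53) → z = -1455/106

p = 29/10, q = 0, maximum z = -87/10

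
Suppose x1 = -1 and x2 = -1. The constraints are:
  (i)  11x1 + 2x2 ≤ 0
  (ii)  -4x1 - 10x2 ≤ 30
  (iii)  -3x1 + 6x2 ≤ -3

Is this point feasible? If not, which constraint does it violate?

feasible

(i): -13 ≤ 0 ✓
(ii): 14 ≤ 30 ✓
(iii): -3 ≤ -3 ✓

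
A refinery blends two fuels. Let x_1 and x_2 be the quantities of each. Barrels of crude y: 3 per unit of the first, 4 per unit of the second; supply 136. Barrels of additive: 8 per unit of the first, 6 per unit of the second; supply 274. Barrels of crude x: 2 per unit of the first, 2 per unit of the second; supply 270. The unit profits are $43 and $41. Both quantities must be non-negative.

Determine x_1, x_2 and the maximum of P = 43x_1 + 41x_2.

Vertices and P = 43x_1 + 41x_2:
  (0, 0) → P = 0
  (0, 34) → P = 1394
  (137/4, 0) → P = 5891/4
  (20, 19) → P = 1639

x_1 = 20, x_2 = 19, maximum P = 1639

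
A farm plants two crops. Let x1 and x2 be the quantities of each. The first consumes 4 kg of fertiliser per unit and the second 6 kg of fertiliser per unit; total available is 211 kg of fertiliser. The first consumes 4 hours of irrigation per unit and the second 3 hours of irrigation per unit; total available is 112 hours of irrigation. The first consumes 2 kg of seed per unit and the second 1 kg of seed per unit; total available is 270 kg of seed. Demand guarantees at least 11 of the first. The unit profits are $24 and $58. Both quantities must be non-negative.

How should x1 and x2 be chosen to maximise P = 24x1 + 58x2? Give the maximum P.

Feasible corners and P = 24x1 + 58x2:
  (28, 0) → P = 672
  (11, 0) → P = 264
  (11, 68/3) → P = 4736/3

x1 = 11, x2 = 68/3, maximum P = 4736/3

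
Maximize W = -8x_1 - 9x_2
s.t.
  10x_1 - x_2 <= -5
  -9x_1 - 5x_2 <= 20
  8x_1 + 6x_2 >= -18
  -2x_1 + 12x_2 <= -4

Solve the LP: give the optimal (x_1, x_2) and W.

x_1 = -12/17, x_2 = -35/17, maximum W = 411/17

Feasible corners and W = -8x_1 - 9x_2:
  (-12/17, -35/17) → W = 411/17
  (-32/59, -25/59) → W = 481/59
  (-16/9, -17/27) → W = 179/9

At the optimal vertex, 10x_1 - x_2 = -5 and 8x_1 + 6x_2 = -18.
Solving simultaneously gives x_1 = -12/17, x_2 = -35/17.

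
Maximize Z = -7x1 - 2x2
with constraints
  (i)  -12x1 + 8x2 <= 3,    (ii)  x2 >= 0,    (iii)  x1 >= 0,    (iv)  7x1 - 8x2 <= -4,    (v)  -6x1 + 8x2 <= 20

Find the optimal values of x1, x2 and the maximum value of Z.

x1 = 1/5, x2 = 27/40, maximum Z = -11/4

Corner points and Z = -7x1 - 2x2:
  (1/5, 27/40) → Z = -11/4
  (17/6, 37/8) → Z = -349/12
  (16, 29/2) → Z = -141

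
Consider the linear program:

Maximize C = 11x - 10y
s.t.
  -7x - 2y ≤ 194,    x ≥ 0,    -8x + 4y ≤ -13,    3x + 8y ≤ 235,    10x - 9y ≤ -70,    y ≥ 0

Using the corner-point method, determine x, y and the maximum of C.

x = 397/32, y = 345/16, maximum C = -2533/32

Vertices and C = 11x - 10y:
  (261/19, 1841/76) → C = -3463/38
  (397/32, 345/16) → C = -2533/32
  (1555/107, 2560/107) → C = -8495/107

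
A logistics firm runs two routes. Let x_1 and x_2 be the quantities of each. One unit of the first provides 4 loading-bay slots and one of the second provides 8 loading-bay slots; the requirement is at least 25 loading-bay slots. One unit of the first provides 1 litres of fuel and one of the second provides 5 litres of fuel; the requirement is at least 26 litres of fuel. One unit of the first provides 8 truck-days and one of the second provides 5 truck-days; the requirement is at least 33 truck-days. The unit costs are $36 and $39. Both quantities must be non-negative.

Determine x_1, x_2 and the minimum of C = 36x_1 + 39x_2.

Feasible corners and C = 36x_1 + 39x_2:
  (0, 33/5) → C = 1287/5
  (26, 0) → C = 936
  (1, 5) → C = 231
The feasible region is unbounded (it extends along (0, 1), (1, 0)), but C strictly increases along every unbounded feasible direction, so there is no improving ray and the minimum is attained at a vertex.

The binding constraints are x_1 + 5x_2 = 26 and 8x_1 + 5x_2 = 33.
Solving simultaneously gives x_1 = 1, x_2 = 5.

x_1 = 1, x_2 = 5, minimum C = 231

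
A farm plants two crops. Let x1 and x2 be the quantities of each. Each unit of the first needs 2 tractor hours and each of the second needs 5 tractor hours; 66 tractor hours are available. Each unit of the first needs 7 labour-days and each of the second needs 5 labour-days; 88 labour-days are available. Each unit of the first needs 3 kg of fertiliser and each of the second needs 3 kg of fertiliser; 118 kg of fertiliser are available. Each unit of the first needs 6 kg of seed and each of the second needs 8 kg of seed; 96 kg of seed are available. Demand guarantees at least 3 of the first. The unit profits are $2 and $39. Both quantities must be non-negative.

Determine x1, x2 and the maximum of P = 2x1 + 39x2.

Vertices and P = 2x1 + 39x2:
  (88/7, 0) → P = 176/7
  (3, 0) → P = 6
  (112/13, 72/13) → P = 3032/13
  (3, 39/4) → P = 1545/4

The optimum lies where 6x1 + 8x2 = 96 and x1 = 3.
Solving simultaneously gives x1 = 3, x2 = 39/4.

x1 = 3, x2 = 39/4, maximum P = 1545/4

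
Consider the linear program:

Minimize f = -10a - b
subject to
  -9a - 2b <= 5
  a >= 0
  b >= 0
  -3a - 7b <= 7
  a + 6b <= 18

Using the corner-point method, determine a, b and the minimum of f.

a = 18, b = 0, minimum f = -180

Corner points and f = -10a - b:
  (0, 0) → f = 0
  (0, 3) → f = -3
  (18, 0) → f = -180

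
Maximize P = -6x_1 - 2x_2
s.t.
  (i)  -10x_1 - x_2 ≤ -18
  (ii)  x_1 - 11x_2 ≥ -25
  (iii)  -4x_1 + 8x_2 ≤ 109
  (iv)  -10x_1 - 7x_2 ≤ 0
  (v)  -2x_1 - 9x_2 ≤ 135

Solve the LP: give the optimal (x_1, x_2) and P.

The feasible region is unbounded (it extends along (11, 1), (9, -2)), but P strictly decreases along every unbounded feasible direction, so there is no improving ray and the maximum is attained at a vertex.

The binding constraints are -10x_1 - x_2 = -18 and -10x_1 - 7x_2 = 0.
Solving simultaneously gives x_1 = 21/10, x_2 = -3.

x_1 = 21/10, x_2 = -3, maximum P = -33/5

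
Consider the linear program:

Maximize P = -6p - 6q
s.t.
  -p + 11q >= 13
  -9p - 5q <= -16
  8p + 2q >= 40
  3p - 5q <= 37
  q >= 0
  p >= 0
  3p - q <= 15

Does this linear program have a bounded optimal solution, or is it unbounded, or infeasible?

Feasible corners and P = -6p - 6q:
  (23/5, 8/5) → P = -186/5
  (89/16, 27/16) → P = -87/2
  (0, 20) → P = -120
The feasible region has finitely many vertices and no improving ray; the maximum is -186/5 at (23/5, 8/5).

bounded optimum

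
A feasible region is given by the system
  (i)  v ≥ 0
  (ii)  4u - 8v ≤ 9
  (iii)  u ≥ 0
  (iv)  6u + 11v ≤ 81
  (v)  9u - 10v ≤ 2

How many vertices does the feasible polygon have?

Intersecting each pair of boundary lines and keeping only the points that satisfy every inequality leaves:
  (0, 0)
  (2/9, 0)
  (0, 81/11)
  (832/159, 239/53)

4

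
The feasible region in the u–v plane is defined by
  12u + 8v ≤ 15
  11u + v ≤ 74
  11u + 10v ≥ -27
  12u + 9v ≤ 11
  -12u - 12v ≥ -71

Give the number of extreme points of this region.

5

Intersecting each pair of boundary lines and keeping only the points that satisfy every inequality leaves:
  (577/76, -723/76)
  (47/12, -4)
  (767/99, -101/9)
  (-517/6, 1105/12)
  (-169/12, 20)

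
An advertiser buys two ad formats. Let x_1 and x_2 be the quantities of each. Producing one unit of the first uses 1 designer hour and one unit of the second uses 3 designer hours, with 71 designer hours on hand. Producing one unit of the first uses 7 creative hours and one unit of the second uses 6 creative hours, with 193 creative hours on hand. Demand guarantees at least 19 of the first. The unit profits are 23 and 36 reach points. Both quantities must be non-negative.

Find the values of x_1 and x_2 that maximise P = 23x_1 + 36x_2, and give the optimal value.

x_1 = 19, x_2 = 10, maximum P = 797

Vertices and P = 23x_1 + 36x_2:
  (193/7, 0) → P = 4439/7
  (19, 0) → P = 437
  (19, 10) → P = 797

At the optimal vertex, 7x_1 + 6x_2 = 193 and x_1 = 19.
Solving simultaneously gives x_1 = 19, x_2 = 10.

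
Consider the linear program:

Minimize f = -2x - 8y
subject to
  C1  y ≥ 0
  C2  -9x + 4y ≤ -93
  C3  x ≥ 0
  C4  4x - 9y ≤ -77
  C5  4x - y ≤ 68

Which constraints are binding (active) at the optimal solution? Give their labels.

C2 and C5

Feasible corners and f = -2x - 8y:
  (229/13, 213/13) → f = -2162/13
  (179/7, 240/7) → f = -2278/7
  (689/32, 145/8) → f = -3009/16

The minimum is at (179/7, 240/7). Substituting into each constraint, equality holds for C2 and C5; the remaining constraints have slack.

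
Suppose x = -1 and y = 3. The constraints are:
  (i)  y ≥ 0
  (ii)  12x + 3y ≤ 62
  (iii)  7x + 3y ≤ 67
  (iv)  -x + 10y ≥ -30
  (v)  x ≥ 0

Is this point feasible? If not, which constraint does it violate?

not feasible — violates (v)

Constraint (v): x = -1, which is not ≥ 0. All other constraints are satisfied.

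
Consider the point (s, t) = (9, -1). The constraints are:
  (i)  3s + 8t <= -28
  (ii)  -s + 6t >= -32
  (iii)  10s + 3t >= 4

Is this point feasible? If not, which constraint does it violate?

Constraint (i): 3s + 8t = 19, which is not ≤ -28. All other constraints are satisfied.

not feasible — violates (i)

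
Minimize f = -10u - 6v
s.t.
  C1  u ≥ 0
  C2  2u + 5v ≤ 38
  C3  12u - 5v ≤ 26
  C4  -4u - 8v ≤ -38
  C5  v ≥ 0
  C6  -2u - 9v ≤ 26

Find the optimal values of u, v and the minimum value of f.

u = 32/7, v = 202/35, minimum f = -2812/35

Feasible corners and f = -10u - 6v:
  (0, 38/5) → f = -228/5
  (0, 19/4) → f = -57/2
  (32/7, 202/35) → f = -2812/35
  (199/58, 88/29) → f = -1523/29

The binding constraints are 2u + 5v = 38 and 12u - 5v = 26.
Solving simultaneously gives u = 32/7, v = 202/35.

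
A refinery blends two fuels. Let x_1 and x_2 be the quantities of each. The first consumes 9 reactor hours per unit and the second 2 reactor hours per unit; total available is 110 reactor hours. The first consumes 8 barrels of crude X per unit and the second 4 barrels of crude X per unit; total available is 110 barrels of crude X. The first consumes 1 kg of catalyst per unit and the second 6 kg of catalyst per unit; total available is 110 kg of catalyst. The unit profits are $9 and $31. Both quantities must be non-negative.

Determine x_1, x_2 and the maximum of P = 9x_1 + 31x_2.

x_1 = 5, x_2 = 35/2, maximum P = 1175/2

Extreme points and P = 9x_1 + 31x_2:
  (0, 0) → P = 0
  (0, 55/3) → P = 1705/3
  (110/9, 0) → P = 110
  (11, 11/2) → P = 539/2
  (5, 35/2) → P = 1175/2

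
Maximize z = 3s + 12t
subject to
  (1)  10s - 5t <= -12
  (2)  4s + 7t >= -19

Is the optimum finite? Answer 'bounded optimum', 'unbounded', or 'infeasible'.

unbounded

From the feasible point (-179/90, -71/45), moving in the direction (5, 10) keeps every constraint satisfied while z increases without bound.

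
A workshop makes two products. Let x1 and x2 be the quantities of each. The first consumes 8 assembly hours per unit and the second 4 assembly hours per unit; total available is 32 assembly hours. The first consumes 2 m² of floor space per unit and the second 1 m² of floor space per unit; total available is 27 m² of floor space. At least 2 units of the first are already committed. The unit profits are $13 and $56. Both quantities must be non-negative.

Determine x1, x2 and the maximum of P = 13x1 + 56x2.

Vertices and P = 13x1 + 56x2:
  (4, 0) → P = 52
  (2, 0) → P = 26
  (2, 4) → P = 250

x1 = 2, x2 = 4, maximum P = 250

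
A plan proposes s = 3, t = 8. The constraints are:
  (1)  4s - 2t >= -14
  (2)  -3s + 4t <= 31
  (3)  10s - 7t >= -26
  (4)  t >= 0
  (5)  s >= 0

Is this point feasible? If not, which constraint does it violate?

feasible

(1): -4 ≥ -14 ✓
(2): 23 ≤ 31 ✓
(3): -26 ≥ -26 ✓
(4): 8 ≥ 0 ✓
(5): 3 ≥ 0 ✓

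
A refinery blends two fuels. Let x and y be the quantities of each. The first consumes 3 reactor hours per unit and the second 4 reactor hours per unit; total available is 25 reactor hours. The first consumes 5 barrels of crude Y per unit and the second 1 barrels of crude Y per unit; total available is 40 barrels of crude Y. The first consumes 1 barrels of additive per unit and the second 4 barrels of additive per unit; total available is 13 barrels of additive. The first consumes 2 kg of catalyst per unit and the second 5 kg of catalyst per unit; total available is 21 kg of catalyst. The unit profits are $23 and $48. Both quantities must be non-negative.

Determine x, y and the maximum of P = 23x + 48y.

Corner points and P = 23x + 48y:
  (0, 0) → P = 0
  (0, 13/4) → P = 156
  (8, 0) → P = 184
  (135/17, 5/17) → P = 3345/17
  (6, 7/4) → P = 222

x = 6, y = 7/4, maximum P = 222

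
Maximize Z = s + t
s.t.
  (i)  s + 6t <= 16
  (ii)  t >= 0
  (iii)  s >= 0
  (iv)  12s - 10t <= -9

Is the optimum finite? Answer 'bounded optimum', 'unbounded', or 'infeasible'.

Vertices and Z = s + t:
  (0, 8/3) → Z = 8/3
  (53/41, 201/82) → Z = 307/82
  (0, 9/10) → Z = 9/10
The feasible region has finitely many vertices and no improving ray; the maximum is 307/82 at (53/41, 201/82).

bounded optimum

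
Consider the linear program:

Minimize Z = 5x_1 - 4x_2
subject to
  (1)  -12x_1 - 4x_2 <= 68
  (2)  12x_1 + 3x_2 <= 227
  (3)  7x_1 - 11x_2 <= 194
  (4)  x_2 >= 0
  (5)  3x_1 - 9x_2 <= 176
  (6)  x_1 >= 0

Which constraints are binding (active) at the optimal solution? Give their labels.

(2) and (6)

Corner points and Z = 5x_1 - 4x_2:
  (227/12, 0) → Z = 1135/12
  (0, 227/3) → Z = -908/3
  (0, 0) → Z = 0

The minimum is at (0, 227/3). Substituting into each constraint, equality holds for (2) and (6); the remaining constraints have slack.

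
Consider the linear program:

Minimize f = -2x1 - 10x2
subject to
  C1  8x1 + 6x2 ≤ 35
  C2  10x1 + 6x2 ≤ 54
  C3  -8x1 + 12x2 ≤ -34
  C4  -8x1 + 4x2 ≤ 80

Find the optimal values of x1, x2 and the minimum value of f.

x1 = 13/3, x2 = 1/18, minimum f = -83/9

The feasible region is unbounded (it extends along (3, -5), (-1, -2)), but f strictly increases along every unbounded feasible direction, so there is no improving ray and the minimum is attained at a vertex.

At the optimal vertex, 8x1 + 6x2 = 35 and -8x1 + 12x2 = -34.
Solving simultaneously gives x1 = 13/3, x2 = 1/18.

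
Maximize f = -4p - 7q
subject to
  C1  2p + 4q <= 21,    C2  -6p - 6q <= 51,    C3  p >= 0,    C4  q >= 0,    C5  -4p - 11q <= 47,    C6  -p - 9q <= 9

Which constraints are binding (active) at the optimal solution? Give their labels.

Feasible corners and f = -4p - 7q:
  (0, 21/4) → f = -147/4
  (21/2, 0) → f = -42
  (0, 0) → f = 0

The maximum is at (0, 0). Substituting into each constraint, equality holds for C3 and C4; the remaining constraints have slack.

C3 and C4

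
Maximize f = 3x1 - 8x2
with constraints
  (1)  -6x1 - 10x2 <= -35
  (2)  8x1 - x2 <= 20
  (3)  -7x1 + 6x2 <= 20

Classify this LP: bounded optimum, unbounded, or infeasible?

bounded optimum

Feasible corners and f = 3x1 - 8x2:
  (235/86, 80/43) → f = -575/86
  (5/53, 365/106) → f = -1445/53
  (140/41, 300/41) → f = -1980/41
The feasible region has finitely many vertices and no improving ray; the maximum is -575/86 at (235/86, 80/43).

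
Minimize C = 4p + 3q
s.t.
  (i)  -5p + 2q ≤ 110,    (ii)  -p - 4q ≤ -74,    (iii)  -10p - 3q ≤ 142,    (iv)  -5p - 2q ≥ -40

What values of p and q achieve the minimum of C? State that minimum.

Corner points and C = 4p + 3q:
  (-146/11, 240/11) → C = 136/11
  (-7, 75/2) → C = 169/2
  (2/3, 55/3) → C = 173/3

The optimum lies where -5p + 2q = 110 and -p - 4q = -74.
Solving simultaneously gives p = -146/11, q = 240/11.

p = -146/11, q = 240/11, minimum C = 136/11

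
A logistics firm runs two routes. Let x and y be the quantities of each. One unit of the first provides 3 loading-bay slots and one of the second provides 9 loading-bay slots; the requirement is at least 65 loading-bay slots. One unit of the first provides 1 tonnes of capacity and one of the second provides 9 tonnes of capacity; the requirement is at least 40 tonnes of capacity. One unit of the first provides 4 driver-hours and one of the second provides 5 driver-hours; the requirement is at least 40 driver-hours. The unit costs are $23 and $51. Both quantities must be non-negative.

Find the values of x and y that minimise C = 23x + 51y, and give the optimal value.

x = 5/3, y = 20/3, minimum C = 1135/3

The feasible region is unbounded (it extends along (0, 1), (1, 0)), but C strictly increases along every unbounded feasible direction, so there is no improving ray and the minimum is attained at a vertex.

The optimum lies where 3x + 9y = 65 and 4x + 5y = 40.
Solving simultaneously gives x = 5/3, y = 20/3.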